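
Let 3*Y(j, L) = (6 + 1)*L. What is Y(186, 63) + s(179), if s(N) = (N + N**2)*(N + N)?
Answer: 11534907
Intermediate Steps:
Y(j, L) = 7*L/3 (Y(j, L) = ((6 + 1)*L)/3 = (7*L)/3 = 7*L/3)
s(N) = 2*N*(N + N**2) (s(N) = (N + N**2)*(2*N) = 2*N*(N + N**2))
Y(186, 63) + s(179) = (7/3)*63 + 2*179**2*(1 + 179) = 147 + 2*32041*180 = 147 + 11534760 = 11534907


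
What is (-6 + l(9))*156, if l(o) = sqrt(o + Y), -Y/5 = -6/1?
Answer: -936 + 156*sqrt(39) ≈ 38.220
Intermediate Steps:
Y = 30 (Y = -(-30)/1 = -(-30) = -5*(-6) = 30)
l(o) = sqrt(30 + o) (l(o) = sqrt(o + 30) = sqrt(30 + o))
(-6 + l(9))*156 = (-6 + sqrt(30 + 9))*156 = (-6 + sqrt(39))*156 = -936 + 156*sqrt(39)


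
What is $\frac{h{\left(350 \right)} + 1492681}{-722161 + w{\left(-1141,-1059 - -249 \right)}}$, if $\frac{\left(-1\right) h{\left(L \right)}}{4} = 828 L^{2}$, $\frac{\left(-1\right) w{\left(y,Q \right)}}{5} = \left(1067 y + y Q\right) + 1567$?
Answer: $- \frac{404227319}{736189} \approx -549.08$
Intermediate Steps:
$w{\left(y,Q \right)} = -7835 - 5335 y - 5 Q y$ ($w{\left(y,Q \right)} = - 5 \left(\left(1067 y + y Q\right) + 1567\right) = - 5 \left(\left(1067 y + Q y\right) + 1567\right) = - 5 \left(1567 + 1067 y + Q y\right) = -7835 - 5335 y - 5 Q y$)
$h{\left(L \right)} = - 3312 L^{2}$ ($h{\left(L \right)} = - 4 \cdot 828 L^{2} = - 3312 L^{2}$)
$\frac{h{\left(350 \right)} + 1492681}{-722161 + w{\left(-1141,-1059 - -249 \right)}} = \frac{- 3312 \cdot 350^{2} + 1492681}{-722161 - \left(-6079400 + 5 \left(-1059 - -249\right) \left(-1141\right)\right)} = \frac{\left(-3312\right) 122500 + 1492681}{-722161 - \left(-6079400 + 5 \left(-1059 + 249\right) \left(-1141\right)\right)} = \frac{-405720000 + 1492681}{-722161 - \left(-6079400 + 4621050\right)} = - \frac{404227319}{-722161 - -1458350} = - \frac{404227319}{-722161 + 1458350} = - \frac{404227319}{736189}$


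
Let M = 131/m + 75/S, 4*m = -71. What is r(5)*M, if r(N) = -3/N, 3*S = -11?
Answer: 65217/3905 ≈ 16.701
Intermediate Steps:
S = -11/3 (S = (1/3)*(-11) = -11/3 ≈ -3.6667)
m = -71/4 (m = (1/4)*(-71) = -71/4 ≈ -17.750)
M = -21739/781 (M = 131/(-71/4) + 75/(-11/3) = 131*(-4/71) + 75*(-3/11) = -524/71 - 225/11 = -21739/781 ≈ -27.835)
r(5)*M = -3/5*(-21739/781) = 65217/3905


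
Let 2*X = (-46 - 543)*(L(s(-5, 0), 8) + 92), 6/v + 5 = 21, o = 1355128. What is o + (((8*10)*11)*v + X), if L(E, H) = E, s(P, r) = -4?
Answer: 1329542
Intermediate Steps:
v = 3/8 (v = 6/(-5 + 21) = 6/16 = 6*(1/16) = 3/8 ≈ 0.37500)
X = -25916 (X = ((-46 - 543)*(-4 + 92))/2 = (-589*88)/2 = (½)*(-51832) = -25916)
o + (((8*10)*11)*v + X) = 1355128 + (((8*10)*11)*(3/8) - 25916) = 1355128 + ((80*11)*(3/8) - 25916) = 1355128 + (880*(3/8) - 25916) = 1355128 + (330 - 25916) = 1355128 - 25586 = 1329542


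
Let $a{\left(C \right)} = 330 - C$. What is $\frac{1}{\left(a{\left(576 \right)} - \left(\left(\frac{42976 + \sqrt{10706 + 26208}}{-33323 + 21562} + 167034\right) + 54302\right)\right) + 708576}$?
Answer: $\frac{33681030720505}{16402582948927955593} - \frac{11761 \sqrt{36914}}{32805165897855911186} \approx 2.0534 \cdot 10^{-6}$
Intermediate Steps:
$\frac{1}{\left(a{\left(576 \right)} - \left(\left(\frac{42976 + \sqrt{10706 + 26208}}{-33323 + 21562} + 167034\right) + 54302\right)\right) + 708576} = \frac{1}{\left(\left(330 - 576\right) - \left(\left(\frac{42976 + \sqrt{10706 + 26208}}{-33323 + 21562} + 167034\right) + 54302\right)\right) + 708576} = \frac{1}{\left(\left(330 - 576\right) - \left(\left(\frac{42976 + \sqrt{36914}}{-11761} + 167034\right) + 54302\right)\right) + 708576} = \frac{1}{\left(-246 - \left(\left(\left(42976 + \sqrt{36914}\right) \left(- \frac{1}{11761}\right) + 167034\right) + 54302\right)\right) + 708576} = \frac{1}{\left(-246 - \left(\left(\left(- \frac{42976}{11761} - \frac{\sqrt{36914}}{11761}\right) + 167034\right) + 54302\right)\right) + 708576} = \frac{1}{\left(-246 - \left(\left(\frac{1964443898}{11761} - \frac{\sqrt{36914}}{11761}\right) + 54302\right)\right) + 708576} = \frac{1}{\left(-246 - \left(\frac{2603089720}{11761} - \frac{\sqrt{36914}}{11761}\right)\right) + 708576} = \frac{1}{\left(- \frac{2605982926}{11761} + \frac{\sqrt{36914}}{11761}\right) + 708576} = \frac{1}{\frac{5727579410}{11761} + \frac{\sqrt{36914}}{11761}}$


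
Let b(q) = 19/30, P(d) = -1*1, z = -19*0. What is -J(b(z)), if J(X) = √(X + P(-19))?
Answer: -I*√330/30 ≈ -0.60553*I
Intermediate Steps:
z = 0
P(d) = -1
b(q) = 19/30 (b(q) = 19*(1/30) = 19/30)
J(X) = √(-1 + X) (J(X) = √(X - 1) = √(-1 + X))
-J(b(z)) = -√(-1 + 19/30) = -√(-11/30) = -I*√330/30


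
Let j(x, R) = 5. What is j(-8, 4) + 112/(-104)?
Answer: 51/13 ≈ 3.9231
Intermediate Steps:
j(-8, 4) + 112/(-104) = 5 + 112/(-104) = 5 - 1/104*112 = 5 - 14/13 = 51/13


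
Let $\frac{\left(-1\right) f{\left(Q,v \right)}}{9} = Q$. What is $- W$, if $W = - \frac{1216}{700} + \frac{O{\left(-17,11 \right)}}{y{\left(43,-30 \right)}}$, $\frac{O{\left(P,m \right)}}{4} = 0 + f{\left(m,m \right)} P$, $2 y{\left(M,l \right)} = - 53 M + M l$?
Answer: $\frac{3441176}{624575} \approx 5.5096$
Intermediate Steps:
$f{\left(Q,v \right)} = - 9 Q$
$y{\left(M,l \right)} = - \frac{53 M}{2} + \frac{M l}{2}$ ($y{\left(M,l \right)} = \frac{- 53 M + M l}{2} = - \frac{53 M}{2} + \frac{M l}{2}$)
$O{\left(P,m \right)} = - 36 P m$ ($O{\left(P,m \right)} = 4 \left(0 + - 9 m P\right) = 4 \left(0 - 9 P m\right) = 4 \left(- 9 P m\right) = - 36 P m$)
$W = - \frac{3441176}{624575}$ ($W = - \frac{1216}{700} + \frac{\left(-36\right) \left(-17\right) 11}{\frac{1}{2} \cdot 43 \left(-53 - 30\right)} = \left(-1216\right) \frac{1}{700} + \frac{6732}{\frac{1}{2} \cdot 43 \left(-83\right)} = - \frac{304}{175} + \frac{6732}{- \frac{3569}{2}} = - \frac{304}{175} + 6732 \left(- \frac{2}{3569}\right) = - \frac{304}{175} - \frac{13464}{3569} = - \frac{3441176}{624575} \approx -5.5096$)
$- W = \left(-1\right) \left(- \frac{3441176}{624575}\right) = \frac{3441176}{624575}$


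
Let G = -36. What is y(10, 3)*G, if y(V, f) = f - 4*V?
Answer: 1332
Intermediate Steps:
y(10, 3)*G = (3 - 4*10)*(-36) = (3 - 40)*(-36) = -37*(-36) = 1332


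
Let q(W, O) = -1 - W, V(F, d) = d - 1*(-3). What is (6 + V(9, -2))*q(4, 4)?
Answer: -35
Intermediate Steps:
V(F, d) = 3 + d (V(F, d) = d + 3 = 3 + d)
(6 + V(9, -2))*q(4, 4) = (6 + (3 - 2))*(-1 - 1*4) = (6 + 1)*(-1 - 4) = 7*(-5) = -35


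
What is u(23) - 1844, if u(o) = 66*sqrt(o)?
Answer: -1844 + 66*sqrt(23) ≈ -1527.5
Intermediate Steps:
u(23) - 1844 = 66*sqrt(23) - 1844 = -1844 + 66*sqrt(23)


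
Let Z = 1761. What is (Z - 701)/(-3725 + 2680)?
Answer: -212/209 ≈ -1.0144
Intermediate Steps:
(Z - 701)/(-3725 + 2680) = (1761 - 701)/(-3725 + 2680) = 1060/(-1045) = 1060*(-1/1045) = -212/209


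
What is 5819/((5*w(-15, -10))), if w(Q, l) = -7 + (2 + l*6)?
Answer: -5819/325 ≈ -17.905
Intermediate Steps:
w(Q, l) = -5 + 6*l (w(Q, l) = -7 + (2 + 6*l) = -5 + 6*l)
5819/((5*w(-15, -10))) = 5819/((5*(-5 + 6*(-10)))) = 5819/((5*(-5 - 60))) = 5819/((5*(-65))) = 5819/(-325) = 5819*(-1/325) = -5819/325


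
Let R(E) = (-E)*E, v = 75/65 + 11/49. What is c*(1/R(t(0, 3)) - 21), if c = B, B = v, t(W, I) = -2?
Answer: -37315/1274 ≈ -29.290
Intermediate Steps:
v = 878/637 (v = 75*(1/65) + 11*(1/49) = 15/13 + 11/49 = 878/637 ≈ 1.3783)
B = 878/637 ≈ 1.3783
R(E) = -E²
c = 878/637 ≈ 1.3783
c*(1/R(t(0, 3)) - 21) = 878*(1/(-1*(-2)²) - 21)/637 = 878*(1/(-1*4) - 21)/637 = 878*(1/(-4) - 21)/637 = 878*(-¼ - 21)/637 = (878/637)*(-85/4) = -37315/1274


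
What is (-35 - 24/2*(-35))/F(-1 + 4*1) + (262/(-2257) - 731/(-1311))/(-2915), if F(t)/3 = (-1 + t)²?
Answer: 221380941487/6900217764 ≈ 32.083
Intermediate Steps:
F(t) = 3*(-1 + t)²
(-35 - 24/2*(-35))/F(-1 + 4*1) + (262/(-2257) - 731/(-1311))/(-2915) = (-35 - 24/2*(-35))/((3*(-1 + (-1 + 4*1))²)) + (262/(-2257) - 731/(-1311))/(-2915) = (-35 - 24*½*(-35))/((3*(-1 + (-1 + 4))²)) + (262*(-1/2257) - 731*(-1/1311))*(-1/2915) = (-35 - 12*(-35))/((3*(-1 + 3)²)) + (-262/2257 + 731/1311)*(-1/2915) = (-35 + 420)/((3*2²)) + (1306385/2958927)*(-1/2915) = 385/((3*4)) - 261277/1725054441 = 385/12 - 261277/1725054441 = 221380941487/6900217764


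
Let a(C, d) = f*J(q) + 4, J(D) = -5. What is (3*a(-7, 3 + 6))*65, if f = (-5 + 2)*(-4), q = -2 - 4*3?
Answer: -10920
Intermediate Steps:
q = -14 (q = -2 - 12 = -14)
f = 12 (f = -3*(-4) = 12)
a(C, d) = -56 (a(C, d) = 12*(-5) + 4 = -60 + 4 = -56)
(3*a(-7, 3 + 6))*65 = (3*(-56))*65 = -168*65 = -10920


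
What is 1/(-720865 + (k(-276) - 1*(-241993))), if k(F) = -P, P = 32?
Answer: -1/478904 ≈ -2.0881e-6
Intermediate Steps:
k(F) = -32 (k(F) = -1*32 = -32)
1/(-720865 + (k(-276) - 1*(-241993))) = 1/(-720865 + (-32 - 1*(-241993))) = 1/(-720865 + (-32 + 241993)) = 1/(-720865 + 241961) = 1/(-478904) = -1/478904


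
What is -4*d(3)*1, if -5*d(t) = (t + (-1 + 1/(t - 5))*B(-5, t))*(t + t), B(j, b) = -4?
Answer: 216/5 ≈ 43.200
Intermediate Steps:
d(t) = -2*t*(4 + t - 4/(-5 + t))/5 (d(t) = -(t + (-1 + 1/(t - 5))*(-4))*(t + t)/5 = -(t + (-1 + 1/(-5 + t))*(-4))*2*t/5 = -(t + (4 - 4/(-5 + t)))*2*t/5 = -(4 + t - 4/(-5 + t))*2*t/5 = -2*t*(4 + t - 4/(-5 + t))/5)
-4*d(3)*1 = -8*3*(24 + 3 - 1*3²)/(5*(-5 + 3))*1 = -8*3*(24 + 3 - 1*9)/(5*(-2))*1 = -8*3*(-1)*(24 + 3 - 9)/(5*2)*1 = -8*3*(-1)*18/(5*2)*1 = -4*(-54/5)*1 = (216/5)*1 = 216/5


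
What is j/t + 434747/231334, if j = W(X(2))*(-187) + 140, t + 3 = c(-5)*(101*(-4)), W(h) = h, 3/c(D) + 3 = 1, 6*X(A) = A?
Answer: 840358145/418483206 ≈ 2.0081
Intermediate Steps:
X(A) = A/6
c(D) = -3/2 (c(D) = 3/(-3 + 1) = 3/(-2) = 3*(-1/2) = -3/2)
t = 603 (t = -3 - 303*(-4)/2 = -3 - 3/2*(-404) = -3 + 606 = 603)
j = 233/3 (j = ((1/6)*2)*(-187) + 140 = (1/3)*(-187) + 140 = -187/3 + 140 = 233/3 ≈ 77.667)
j/t + 434747/231334 = (233/3)/603 + 434747/231334 = (233/3)*(1/603) + 434747*(1/231334) = 233/1809 + 434747/231334 = 840358145/418483206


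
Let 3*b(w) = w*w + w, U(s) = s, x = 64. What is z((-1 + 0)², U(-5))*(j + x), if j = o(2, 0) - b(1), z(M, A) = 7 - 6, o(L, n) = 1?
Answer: 193/3 ≈ 64.333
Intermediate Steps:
z(M, A) = 1
b(w) = w/3 + w²/3 (b(w) = (w*w + w)/3 = (w² + w)/3 = (w + w²)/3 = w/3 + w²/3)
j = ⅓ (j = 1 - (1 + 1)/3 = 1 - 2/3 = 1 - 1*⅔ = 1 - ⅔ = ⅓ ≈ 0.33333)
z((-1 + 0)², U(-5))*(j + x) = 1*(⅓ + 64) = 1*(193/3) = 193/3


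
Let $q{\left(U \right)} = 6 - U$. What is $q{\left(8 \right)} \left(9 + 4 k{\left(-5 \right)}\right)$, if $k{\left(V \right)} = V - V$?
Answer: $-18$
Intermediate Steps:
$k{\left(V \right)} = 0$
$q{\left(8 \right)} \left(9 + 4 k{\left(-5 \right)}\right) = \left(6 - 8\right) \left(9 + 4 \cdot 0\right) = \left(6 - 8\right) \left(9 + 0\right) = \left(-2\right) 9 = -18$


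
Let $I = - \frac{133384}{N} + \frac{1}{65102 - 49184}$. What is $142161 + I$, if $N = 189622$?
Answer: $\frac{214548532648733}{1509201498} \approx 1.4216 \cdot 10^{5}$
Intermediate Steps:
$I = - \frac{1061508445}{1509201498}$ ($I = - \frac{133384}{189622} + \frac{1}{65102 - 49184} = \left(-133384\right) \frac{1}{189622} + \frac{1}{15918} = - \frac{66692}{94811} + \frac{1}{15918} = - \frac{1061508445}{1509201498} \approx -0.70336$)
$142161 + I = 142161 - \frac{1061508445}{1509201498} = \frac{214548532648733}{1509201498}$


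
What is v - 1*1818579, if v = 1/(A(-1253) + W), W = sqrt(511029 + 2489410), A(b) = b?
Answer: -2601349957717/1430430 + sqrt(3000439)/1430430 ≈ -1.8186e+6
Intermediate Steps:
W = sqrt(3000439) ≈ 1732.2
v = 1/(-1253 + sqrt(3000439)) ≈ 0.0020869
v - 1*1818579 = (1253/1430430 + sqrt(3000439)/1430430) - 1*1818579 = (1253/1430430 + sqrt(3000439)/1430430) - 1818579 = -2601349957717/1430430 + sqrt(3000439)/1430430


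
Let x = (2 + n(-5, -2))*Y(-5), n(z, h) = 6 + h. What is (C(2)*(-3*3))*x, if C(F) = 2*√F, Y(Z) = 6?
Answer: -648*√2 ≈ -916.41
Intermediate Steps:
x = 36 (x = (2 + (6 - 2))*6 = (2 + 4)*6 = 6*6 = 36)
(C(2)*(-3*3))*x = ((2*√2)*(-3*3))*36 = ((2*√2)*(-9))*36 = -18*√2*36 = -648*√2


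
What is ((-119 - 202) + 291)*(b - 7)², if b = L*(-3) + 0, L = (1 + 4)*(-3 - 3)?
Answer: -206670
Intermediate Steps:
L = -30 (L = 5*(-6) = -30)
b = 90 (b = -30*(-3) + 0 = 90 + 0 = 90)
((-119 - 202) + 291)*(b - 7)² = ((-119 - 202) + 291)*(90 - 7)² = (-321 + 291)*83² = -30*6889 = -206670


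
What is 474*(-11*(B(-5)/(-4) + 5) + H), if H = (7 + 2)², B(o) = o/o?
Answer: 27255/2 ≈ 13628.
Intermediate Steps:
B(o) = 1
H = 81 (H = 9² = 81)
474*(-11*(B(-5)/(-4) + 5) + H) = 474*(-11*(1/(-4) + 5) + 81) = 474*(-11*(1*(-¼) + 5) + 81) = 474*(-11*(-¼ + 5) + 81) = 474*(-11*19/4 + 81) = 474*(-209/4 + 81) = 474*(115/4) = 27255/2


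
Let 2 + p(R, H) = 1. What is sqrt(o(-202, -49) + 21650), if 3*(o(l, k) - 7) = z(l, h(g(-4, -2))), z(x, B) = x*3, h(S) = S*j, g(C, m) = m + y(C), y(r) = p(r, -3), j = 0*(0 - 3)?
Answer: sqrt(21455) ≈ 146.48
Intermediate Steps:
p(R, H) = -1 (p(R, H) = -2 + 1 = -1)
j = 0 (j = 0*(-3) = 0)
y(r) = -1
g(C, m) = -1 + m (g(C, m) = m - 1 = -1 + m)
h(S) = 0 (h(S) = S*0 = 0)
z(x, B) = 3*x
o(l, k) = 7 + l (o(l, k) = 7 + (3*l)/3 = 7 + l)
sqrt(o(-202, -49) + 21650) = sqrt((7 - 202) + 21650) = sqrt(-195 + 21650) = sqrt(21455)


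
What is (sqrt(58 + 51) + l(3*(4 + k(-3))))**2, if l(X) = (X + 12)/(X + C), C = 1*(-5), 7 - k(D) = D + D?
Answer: 234613/2116 + 63*sqrt(109)/23 ≈ 139.47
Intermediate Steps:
k(D) = 7 - 2*D (k(D) = 7 - (D + D) = 7 - 2*D)
C = -5
l(X) = (12 + X)/(-5 + X) (l(X) = (X + 12)/(X - 5) = (12 + X)/(-5 + X))
(sqrt(58 + 51) + l(3*(4 + k(-3))))**2 = (sqrt(58 + 51) + (12 + 3*(4 + (7 - 2*(-3))))/(-5 + 3*(4 + (7 - 2*(-3)))))**2 = (sqrt(109) + (12 + 3*(4 + (7 + 6)))/(-5 + 3*(4 + (7 + 6))))**2 = (sqrt(109) + (12 + 3*(4 + 13))/(-5 + 3*(4 + 13)))**2 = (sqrt(109) + (12 + 3*17)/(-5 + 3*17))**2 = (sqrt(109) + (12 + 51)/(-5 + 51))**2 = (sqrt(109) + 63/46)**2 = (63/46 + sqrt(109))**2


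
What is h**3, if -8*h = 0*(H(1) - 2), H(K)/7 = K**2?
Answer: 0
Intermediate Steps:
H(K) = 7*K**2
h = 0 (h = -0*(7*1**2 - 2) = -0*(7*1 - 2) = -0*(7 - 2) = -0*5 = -1/8*0 = 0)
h**3 = 0**3 = 0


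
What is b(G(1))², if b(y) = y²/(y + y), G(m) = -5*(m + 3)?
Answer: 100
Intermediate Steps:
G(m) = -15 - 5*m (G(m) = -5*(3 + m) = -15 - 5*m)
b(y) = y/2 (b(y) = y²/((2*y)) = (1/(2*y))*y² = y/2)
b(G(1))² = ((-15 - 5*1)/2)² = ((-15 - 5)/2)² = ((½)*(-20))² = (-10)² = 100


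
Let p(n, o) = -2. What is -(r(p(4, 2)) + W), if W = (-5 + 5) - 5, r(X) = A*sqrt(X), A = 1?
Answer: 5 - I*sqrt(2) ≈ 5.0 - 1.4142*I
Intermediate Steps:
r(X) = sqrt(X) (r(X) = 1*sqrt(X) = sqrt(X))
W = -5 (W = 0 - 5 = -5)
-(r(p(4, 2)) + W) = -(sqrt(-2) - 5) = -(I*sqrt(2) - 5) = -(-5 + I*sqrt(2)) = 5 - I*sqrt(2)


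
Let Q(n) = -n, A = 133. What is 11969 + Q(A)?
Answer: 11836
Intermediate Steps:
11969 + Q(A) = 11969 - 1*133 = 11969 - 133 = 11836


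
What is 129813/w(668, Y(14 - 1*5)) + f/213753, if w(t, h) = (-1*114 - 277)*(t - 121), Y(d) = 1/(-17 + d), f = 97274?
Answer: -6943246891/45716850381 ≈ -0.15188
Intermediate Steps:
w(t, h) = 47311 - 391*t (w(t, h) = (-114 - 277)*(-121 + t) = -391*(-121 + t) = 47311 - 391*t)
129813/w(668, Y(14 - 1*5)) + f/213753 = 129813/(47311 - 391*668) + 97274/213753 = 129813/(47311 - 261188) + 97274*(1/213753) = 129813/(-213877) + 97274/213753 = 129813*(-1/213877) + 97274/213753 = -129813/213877 + 97274/213753 = -6943246891/45716850381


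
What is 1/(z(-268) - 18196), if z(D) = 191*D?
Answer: -1/69384 ≈ -1.4413e-5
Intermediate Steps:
1/(z(-268) - 18196) = 1/(191*(-268) - 18196) = 1/(-51188 - 18196) = 1/(-69384) = -1/69384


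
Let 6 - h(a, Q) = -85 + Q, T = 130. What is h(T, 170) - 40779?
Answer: -40858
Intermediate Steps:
h(a, Q) = 91 - Q (h(a, Q) = 6 - (-85 + Q) = 6 + (85 - Q) = 91 - Q)
h(T, 170) - 40779 = (91 - 1*170) - 40779 = (91 - 170) - 40779 = -79 - 40779 = -40858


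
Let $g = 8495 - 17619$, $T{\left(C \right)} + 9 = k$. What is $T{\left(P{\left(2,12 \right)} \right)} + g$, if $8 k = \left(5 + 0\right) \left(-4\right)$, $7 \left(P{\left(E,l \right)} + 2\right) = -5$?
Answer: $- \frac{18271}{2} \approx -9135.5$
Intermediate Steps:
$P{\left(E,l \right)} = - \frac{19}{7}$ ($P{\left(E,l \right)} = -2 + \frac{1}{7} \left(-5\right) = -2 - \frac{5}{7} = - \frac{19}{7}$)
$k = - \frac{5}{2}$ ($k = \frac{\left(5 + 0\right) \left(-4\right)}{8} = \frac{5 \left(-4\right)}{8} = \frac{1}{8} \left(-20\right) = - \frac{5}{2} \approx -2.5$)
$T{\left(C \right)} = - \frac{23}{2}$ ($T{\left(C \right)} = -9 - \frac{5}{2} = - \frac{23}{2}$)
$g = -9124$
$T{\left(P{\left(2,12 \right)} \right)} + g = - \frac{23}{2} - 9124 = - \frac{18271}{2}$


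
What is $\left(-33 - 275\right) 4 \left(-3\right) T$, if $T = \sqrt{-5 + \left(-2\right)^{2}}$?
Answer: $3696 i \approx 3696.0 i$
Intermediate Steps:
$T = i$ ($T = \sqrt{-5 + 4} = \sqrt{-1} = i \approx 1.0 i$)
$\left(-33 - 275\right) 4 \left(-3\right) T = \left(-33 - 275\right) 4 \left(-3\right) i = - 308 \left(- 12 i\right) = 3696 i$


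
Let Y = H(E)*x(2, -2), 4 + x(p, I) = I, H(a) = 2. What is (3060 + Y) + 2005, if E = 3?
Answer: 5053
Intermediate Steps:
x(p, I) = -4 + I
Y = -12 (Y = 2*(-4 - 2) = 2*(-6) = -12)
(3060 + Y) + 2005 = (3060 - 12) + 2005 = 3048 + 2005 = 5053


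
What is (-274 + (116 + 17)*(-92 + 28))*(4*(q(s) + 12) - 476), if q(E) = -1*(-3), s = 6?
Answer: 3654976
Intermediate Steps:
q(E) = 3
(-274 + (116 + 17)*(-92 + 28))*(4*(q(s) + 12) - 476) = (-274 + (116 + 17)*(-92 + 28))*(4*(3 + 12) - 476) = (-274 + 133*(-64))*(4*15 - 476) = (-274 - 8512)*(60 - 476) = -8786*(-416) = 3654976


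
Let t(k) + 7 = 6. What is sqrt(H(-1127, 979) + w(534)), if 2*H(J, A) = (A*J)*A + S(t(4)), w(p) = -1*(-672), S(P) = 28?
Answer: 7*I*sqrt(44088230)/2 ≈ 23240.0*I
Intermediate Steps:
t(k) = -1 (t(k) = -7 + 6 = -1)
w(p) = 672
H(J, A) = 14 + J*A**2/2 (H(J, A) = ((A*J)*A + 28)/2 = (J*A**2 + 28)/2 = (28 + J*A**2)/2 = 14 + J*A**2/2)
sqrt(H(-1127, 979) + w(534)) = sqrt((14 + (1/2)*(-1127)*979**2) + 672) = sqrt((14 + (1/2)*(-1127)*958441) + 672) = sqrt((14 - 1080163007/2) + 672) = sqrt(-1080162979/2 + 672) = sqrt(-1080161635/2) = 7*I*sqrt(44088230)/2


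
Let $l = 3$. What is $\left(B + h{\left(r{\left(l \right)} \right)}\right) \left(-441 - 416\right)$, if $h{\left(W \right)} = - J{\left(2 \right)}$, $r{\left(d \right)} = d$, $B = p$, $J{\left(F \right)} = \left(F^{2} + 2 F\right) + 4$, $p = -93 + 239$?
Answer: $-114838$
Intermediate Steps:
$p = 146$
$J{\left(F \right)} = 4 + F^{2} + 2 F$
$B = 146$
$h{\left(W \right)} = -12$ ($h{\left(W \right)} = - (4 + 2^{2} + 2 \cdot 2) = - (4 + 4 + 4) = \left(-1\right) 12 = -12$)
$\left(B + h{\left(r{\left(l \right)} \right)}\right) \left(-441 - 416\right) = \left(146 - 12\right) \left(-441 - 416\right) = 134 \left(-857\right) = -114838$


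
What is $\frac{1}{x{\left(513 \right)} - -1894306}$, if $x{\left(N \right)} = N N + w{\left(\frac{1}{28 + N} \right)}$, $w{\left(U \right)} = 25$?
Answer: $\frac{1}{2157500} \approx 4.635 \cdot 10^{-7}$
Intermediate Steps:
$x{\left(N \right)} = 25 + N^{2}$ ($x{\left(N \right)} = N N + 25 = N^{2} + 25 = 25 + N^{2}$)
$\frac{1}{x{\left(513 \right)} - -1894306} = \frac{1}{\left(25 + 513^{2}\right) - -1894306} = \frac{1}{\left(25 + 263169\right) + 1894306} = \frac{1}{263194 + 1894306} = \frac{1}{2157500}$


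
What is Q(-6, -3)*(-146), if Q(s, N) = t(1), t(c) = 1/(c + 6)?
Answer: -146/7 ≈ -20.857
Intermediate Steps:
t(c) = 1/(6 + c)
Q(s, N) = ⅐ (Q(s, N) = 1/(6 + 1) = 1/7 = ⅐)
Q(-6, -3)*(-146) = (⅐)*(-146) = -146/7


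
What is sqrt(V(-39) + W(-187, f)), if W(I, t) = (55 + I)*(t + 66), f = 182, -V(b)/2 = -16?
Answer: 8*I*sqrt(511) ≈ 180.84*I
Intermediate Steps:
V(b) = 32 (V(b) = -2*(-16) = 32)
W(I, t) = (55 + I)*(66 + t)
sqrt(V(-39) + W(-187, f)) = sqrt(32 + (3630 + 55*182 + 66*(-187) - 187*182)) = sqrt(32 + (3630 + 10010 - 12342 - 34034)) = sqrt(32 - 32736) = sqrt(-32704) = 8*I*sqrt(511)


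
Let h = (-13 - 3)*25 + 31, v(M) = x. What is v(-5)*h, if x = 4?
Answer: -1476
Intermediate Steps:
v(M) = 4
h = -369 (h = -16*25 + 31 = -400 + 31 = -369)
v(-5)*h = 4*(-369) = -1476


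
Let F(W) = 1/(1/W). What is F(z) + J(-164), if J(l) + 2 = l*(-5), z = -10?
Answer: 808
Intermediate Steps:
F(W) = W
J(l) = -2 - 5*l (J(l) = -2 + l*(-5) = -2 - 5*l)
F(z) + J(-164) = -10 + (-2 - 5*(-164)) = -10 + (-2 + 820) = -10 + 818 = 808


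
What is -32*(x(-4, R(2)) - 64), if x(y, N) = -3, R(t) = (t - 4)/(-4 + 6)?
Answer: 2144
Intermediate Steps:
R(t) = -2 + t/2 (R(t) = (-4 + t)/2 = (-4 + t)*(½) = -2 + t/2)
-32*(x(-4, R(2)) - 64) = -32*(-3 - 64) = -32*(-67) = 2144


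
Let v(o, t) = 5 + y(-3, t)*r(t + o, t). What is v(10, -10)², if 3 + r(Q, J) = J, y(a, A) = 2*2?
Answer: 2209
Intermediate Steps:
y(a, A) = 4
r(Q, J) = -3 + J
v(o, t) = -7 + 4*t (v(o, t) = 5 + 4*(-3 + t) = 5 + (-12 + 4*t) = -7 + 4*t)
v(10, -10)² = (-7 + 4*(-10))² = (-7 - 40)² = (-47)² = 2209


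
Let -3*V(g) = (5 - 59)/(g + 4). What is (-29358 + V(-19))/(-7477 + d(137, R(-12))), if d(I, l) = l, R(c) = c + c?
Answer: 11292/2885 ≈ 3.9140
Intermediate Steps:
R(c) = 2*c
V(g) = 18/(4 + g) (V(g) = -(5 - 59)/(3*(g + 4)) = -(-18)/(4 + g) = 18/(4 + g))
(-29358 + V(-19))/(-7477 + d(137, R(-12))) = (-29358 + 18/(4 - 19))/(-7477 + 2*(-12)) = (-29358 + 18/(-15))/(-7477 - 24) = (-29358 + 18*(-1/15))/(-7501) = (-29358 - 6/5)*(-1/7501) = -146796/5*(-1/7501) = 11292/2885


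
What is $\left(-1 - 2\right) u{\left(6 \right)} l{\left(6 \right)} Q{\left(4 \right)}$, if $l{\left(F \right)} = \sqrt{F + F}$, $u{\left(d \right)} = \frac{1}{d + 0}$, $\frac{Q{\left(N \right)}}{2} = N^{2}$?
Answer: $- 32 \sqrt{3} \approx -55.426$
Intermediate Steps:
$Q{\left(N \right)} = 2 N^{2}$
$u{\left(d \right)} = \frac{1}{d}$
$l{\left(F \right)} = \sqrt{2} \sqrt{F}$ ($l{\left(F \right)} = \sqrt{2 F} = \sqrt{2} \sqrt{F}$)
$\left(-1 - 2\right) u{\left(6 \right)} l{\left(6 \right)} Q{\left(4 \right)} = \frac{-1 - 2}{6} \sqrt{2} \sqrt{6} \cdot 2 \cdot 4^{2} = \left(-3\right) \frac{1}{6} \cdot 2 \sqrt{3} \cdot 2 \cdot 16 = - \frac{2 \sqrt{3}}{2} \cdot 32 = - \sqrt{3} \cdot 32 = - 32 \sqrt{3}$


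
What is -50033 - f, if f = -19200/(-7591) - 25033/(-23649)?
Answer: -8982546181750/179519559 ≈ -50037.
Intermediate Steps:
f = 644086303/179519559 (f = -19200*(-1/7591) - 25033*(-1/23649) = 19200/7591 + 25033/23649 = 644086303/179519559 ≈ 3.5878)
-50033 - f = -50033 - 1*644086303/179519559 = -50033 - 644086303/179519559 = -8982546181750/179519559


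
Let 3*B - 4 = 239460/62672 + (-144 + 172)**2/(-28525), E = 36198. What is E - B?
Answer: 2310971464647/63847100 ≈ 36195.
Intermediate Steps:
B = 165861153/63847100 (B = 4/3 + (239460/62672 + (-144 + 172)**2/(-28525))/3 = 4/3 + (239460*(1/62672) + 28**2*(-1/28525))/3 = 4/3 + (59865/15668 + 784*(-1/28525))/3 = 4/3 + (59865/15668 - 112/4075)/3 = 4/3 + (1/3)*(242195059/63847100) = 4/3 + 242195059/191541300 = 165861153/63847100 ≈ 2.5978)
E - B = 36198 - 1*165861153/63847100 = 36198 - 165861153/63847100 = 2310971464647/63847100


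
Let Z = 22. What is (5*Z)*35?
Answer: 3850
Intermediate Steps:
(5*Z)*35 = (5*22)*35 = 110*35 = 3850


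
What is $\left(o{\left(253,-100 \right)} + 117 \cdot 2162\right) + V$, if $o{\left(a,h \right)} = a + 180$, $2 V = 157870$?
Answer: $332322$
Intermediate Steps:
$V = 78935$ ($V = \frac{1}{2} \cdot 157870 = 78935$)
$o{\left(a,h \right)} = 180 + a$
$\left(o{\left(253,-100 \right)} + 117 \cdot 2162\right) + V = \left(\left(180 + 253\right) + 117 \cdot 2162\right) + 78935 = \left(433 + 252954\right) + 78935 = 253387 + 78935 = 332322$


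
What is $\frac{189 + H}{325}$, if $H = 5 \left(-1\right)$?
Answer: $\frac{184}{325} \approx 0.56615$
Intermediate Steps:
$H = -5$
$\frac{189 + H}{325} = \frac{189 - 5}{325} = \frac{1}{325} \cdot 184 = \frac{184}{325}$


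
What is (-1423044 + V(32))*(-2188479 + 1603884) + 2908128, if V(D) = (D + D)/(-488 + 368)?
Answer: 831907627092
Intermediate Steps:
V(D) = -D/60 (V(D) = (2*D)/(-120) = (2*D)*(-1/120) = -D/60)
(-1423044 + V(32))*(-2188479 + 1603884) + 2908128 = (-1423044 - 1/60*32)*(-2188479 + 1603884) + 2908128 = (-1423044 - 8/15)*(-584595) + 2908128 = -21345668/15*(-584595) + 2908128 = 831904718964 + 2908128 = 831907627092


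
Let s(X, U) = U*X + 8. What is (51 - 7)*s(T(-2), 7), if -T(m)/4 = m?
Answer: 2816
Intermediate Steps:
T(m) = -4*m
s(X, U) = 8 + U*X
(51 - 7)*s(T(-2), 7) = (51 - 7)*(8 + 7*(-4*(-2))) = 44*(8 + 7*8) = 44*(8 + 56) = 44*64 = 2816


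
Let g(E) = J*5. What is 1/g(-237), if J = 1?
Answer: ⅕ ≈ 0.20000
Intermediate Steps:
g(E) = 5 (g(E) = 1*5 = 5)
1/g(-237) = 1/5 = ⅕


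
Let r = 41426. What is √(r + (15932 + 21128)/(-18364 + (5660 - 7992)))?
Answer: √1108937516466/5174 ≈ 203.53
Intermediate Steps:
√(r + (15932 + 21128)/(-18364 + (5660 - 7992))) = √(41426 + (15932 + 21128)/(-18364 + (5660 - 7992))) = √(41426 + 37060/(-18364 - 2332)) = √(41426 + 37060/(-20696)) = √(41426 + 37060*(-1/20696)) = √(41426 - 9265/5174) = √(214328859/5174) = √1108937516466/5174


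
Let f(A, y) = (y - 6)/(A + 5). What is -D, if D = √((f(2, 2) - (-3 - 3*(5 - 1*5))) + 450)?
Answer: -√22169/7 ≈ -21.270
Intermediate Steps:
f(A, y) = (-6 + y)/(5 + A)
D = √22169/7 (D = √(((-6 + 2)/(5 + 2) - (-3 - 3*(5 - 1*5))) + 450) = √((-4/7 - (-3 - 3*(5 - 5))) + 450) = √(((⅐)*(-4) - (-3 - 3*0)) + 450) = √((-4/7 - (-3 + 0)) + 450) = √((-4/7 - 1*(-3)) + 450) = √((-4/7 + 3) + 450) = √(17/7 + 450) = √(3167/7) = √22169/7 ≈ 21.270)
-D = -√22169/7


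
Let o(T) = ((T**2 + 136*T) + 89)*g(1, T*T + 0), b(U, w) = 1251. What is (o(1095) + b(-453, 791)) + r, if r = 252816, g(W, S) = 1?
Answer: 1602101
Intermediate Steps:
o(T) = 89 + T**2 + 136*T (o(T) = ((T**2 + 136*T) + 89)*1 = (89 + T**2 + 136*T)*1 = 89 + T**2 + 136*T)
(o(1095) + b(-453, 791)) + r = ((89 + 1095**2 + 136*1095) + 1251) + 252816 = ((89 + 1199025 + 148920) + 1251) + 252816 = (1348034 + 1251) + 252816 = 1349285 + 252816 = 1602101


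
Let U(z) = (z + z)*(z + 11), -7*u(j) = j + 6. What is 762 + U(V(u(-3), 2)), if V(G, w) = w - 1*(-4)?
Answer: 966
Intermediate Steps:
u(j) = -6/7 - j/7 (u(j) = -(j + 6)/7 = -(6 + j)/7 = -6/7 - j/7)
V(G, w) = 4 + w (V(G, w) = w + 4 = 4 + w)
U(z) = 2*z*(11 + z) (U(z) = (2*z)*(11 + z) = 2*z*(11 + z))
762 + U(V(u(-3), 2)) = 762 + 2*(4 + 2)*(11 + (4 + 2)) = 762 + 2*6*(11 + 6) = 762 + 2*6*17 = 762 + 204 = 966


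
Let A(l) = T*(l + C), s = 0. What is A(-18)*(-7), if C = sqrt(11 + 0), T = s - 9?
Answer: -1134 + 63*sqrt(11) ≈ -925.05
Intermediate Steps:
T = -9 (T = 0 - 9 = -9)
C = sqrt(11) ≈ 3.3166
A(l) = -9*l - 9*sqrt(11) (A(l) = -9*(l + sqrt(11)) = -9*l - 9*sqrt(11))
A(-18)*(-7) = (-9*(-18) - 9*sqrt(11))*(-7) = (162 - 9*sqrt(11))*(-7) = -1134 + 63*sqrt(11)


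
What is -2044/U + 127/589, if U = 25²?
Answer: -1124541/368125 ≈ -3.0548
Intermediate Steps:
U = 625
-2044/U + 127/589 = -2044/625 + 127/589 = -1124541/368125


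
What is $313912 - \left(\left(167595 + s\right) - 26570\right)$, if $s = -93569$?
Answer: $266456$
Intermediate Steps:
$313912 - \left(\left(167595 + s\right) - 26570\right) = 313912 - \left(\left(167595 - 93569\right) - 26570\right) = 313912 - \left(74026 - 26570\right) = 313912 - 47456 = 266456$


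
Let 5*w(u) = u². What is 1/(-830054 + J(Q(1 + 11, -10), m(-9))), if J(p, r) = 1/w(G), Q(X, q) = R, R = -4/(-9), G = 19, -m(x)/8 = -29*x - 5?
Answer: -361/299649489 ≈ -1.2047e-6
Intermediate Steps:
m(x) = 40 + 232*x (m(x) = -8*(-29*x - 5) = -8*(-5 - 29*x) = 40 + 232*x)
w(u) = u²/5
R = 4/9 (R = -4*(-⅑) = 4/9 ≈ 0.44444)
Q(X, q) = 4/9
J(p, r) = 5/361 (J(p, r) = 1/((⅕)*19²) = 1/((⅕)*361) = 1/(361/5) = 5/361)
1/(-830054 + J(Q(1 + 11, -10), m(-9))) = 1/(-830054 + 5/361) = 1/(-299649489/361) = -361/299649489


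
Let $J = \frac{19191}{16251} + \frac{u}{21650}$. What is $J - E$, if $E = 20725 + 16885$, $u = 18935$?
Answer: $- \frac{882117278911}{23455610} \approx -37608.0$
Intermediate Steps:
$E = 37610$
$J = \frac{48213189}{23455610}$ ($J = \frac{19191}{16251} + \frac{18935}{21650} = 19191 \cdot \frac{1}{16251} + 18935 \cdot \frac{1}{21650} = \frac{6397}{5417} + \frac{3787}{4330} = \frac{48213189}{23455610} \approx 2.0555$)
$J - E = \frac{48213189}{23455610} - 37610 = - \frac{882117278911}{23455610}$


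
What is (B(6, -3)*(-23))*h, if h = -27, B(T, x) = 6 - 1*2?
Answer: 2484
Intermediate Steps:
B(T, x) = 4 (B(T, x) = 6 - 2 = 4)
(B(6, -3)*(-23))*h = (4*(-23))*(-27) = -92*(-27) = 2484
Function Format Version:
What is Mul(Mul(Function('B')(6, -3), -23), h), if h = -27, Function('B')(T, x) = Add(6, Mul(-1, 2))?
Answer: 2484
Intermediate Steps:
Function('B')(T, x) = 4 (Function('B')(T, x) = Add(6, -2) = 4)
Mul(Mul(Function('B')(6, -3), -23), h) = Mul(Mul(4, -23), -27) = Mul(-92, -27) = 2484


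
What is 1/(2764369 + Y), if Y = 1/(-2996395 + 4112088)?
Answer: 1115693/3084187142718 ≈ 3.6175e-7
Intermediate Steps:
Y = 1/1115693 ≈ 8.9630e-7
1/(2764369 + Y) = 1/(2764369 + 1/1115693) = 1/(3084187142718/1115693) = 1115693/3084187142718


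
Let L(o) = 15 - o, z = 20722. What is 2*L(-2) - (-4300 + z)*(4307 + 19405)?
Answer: -389398430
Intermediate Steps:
2*L(-2) - (-4300 + z)*(4307 + 19405) = 2*(15 - 1*(-2)) - (-4300 + 20722)*(4307 + 19405) = 2*(15 + 2) - 16422*23712 = 2*17 - 1*389398464 = 34 - 389398464 = -389398430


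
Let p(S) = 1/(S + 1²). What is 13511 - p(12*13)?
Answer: 2121226/157 ≈ 13511.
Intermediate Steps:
p(S) = 1/(1 + S) (p(S) = 1/(S + 1) = 1/(1 + S))
13511 - p(12*13) = 13511 - 1/(1 + 12*13) = 13511 - 1/(1 + 156) = 13511 - 1/157 = 2121226/157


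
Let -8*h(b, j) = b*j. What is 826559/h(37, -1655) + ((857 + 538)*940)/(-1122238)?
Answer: 3670234948418/34360121965 ≈ 106.82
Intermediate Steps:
h(b, j) = -b*j/8
826559/h(37, -1655) + ((857 + 538)*940)/(-1122238) = 826559/((-⅛*37*(-1655))) + ((857 + 538)*940)/(-1122238) = 826559/(61235/8) + (1395*940)*(-1/1122238) = 826559*(8/61235) + 1311300*(-1/1122238) = 6612472/61235 - 655650/561119 = 3670234948418/34360121965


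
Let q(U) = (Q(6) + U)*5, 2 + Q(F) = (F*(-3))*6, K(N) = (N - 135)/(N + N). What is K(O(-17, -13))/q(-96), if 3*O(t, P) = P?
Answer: -209/13390 ≈ -0.015609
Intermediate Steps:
O(t, P) = P/3
K(N) = (-135 + N)/(2*N) (K(N) = (-135 + N)/((2*N)) = (-135 + N)*(1/(2*N)) = (-135 + N)/(2*N))
Q(F) = -2 - 18*F (Q(F) = -2 + (F*(-3))*6 = -2 - 3*F*6 = -2 - 18*F)
q(U) = -550 + 5*U (q(U) = ((-2 - 18*6) + U)*5 = ((-2 - 108) + U)*5 = (-110 + U)*5 = -550 + 5*U)
K(O(-17, -13))/q(-96) = ((-135 + (⅓)*(-13))/(2*(((⅓)*(-13)))))/(-550 + 5*(-96)) = ((-135 - 13/3)/(2*(-13/3)))/(-550 - 480) = ((½)*(-3/13)*(-418/3))/(-1030) = (209/13)*(-1/1030) = -209/13390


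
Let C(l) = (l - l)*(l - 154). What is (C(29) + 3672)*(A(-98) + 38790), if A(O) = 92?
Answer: 142774704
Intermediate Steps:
C(l) = 0 (C(l) = 0*(-154 + l) = 0)
(C(29) + 3672)*(A(-98) + 38790) = (0 + 3672)*(92 + 38790) = 3672*38882 = 142774704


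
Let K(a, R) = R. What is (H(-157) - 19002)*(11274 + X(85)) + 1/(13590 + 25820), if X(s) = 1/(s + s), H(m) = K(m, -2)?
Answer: -143541881681867/669970 ≈ -2.1425e+8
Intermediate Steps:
H(m) = -2
X(s) = 1/(2*s)
(H(-157) - 19002)*(11274 + X(85)) + 1/(13590 + 25820) = (-2 - 19002)*(11274 + (½)/85) + 1/(13590 + 25820) = -19004*(11274 + (½)*(1/85)) + 1/39410 = -19004*(11274 + 1/170) + 1/39410 = -19004*1916581/170 + 1/39410 = -18211352662/85 + 1/39410 = -143541881681867/669970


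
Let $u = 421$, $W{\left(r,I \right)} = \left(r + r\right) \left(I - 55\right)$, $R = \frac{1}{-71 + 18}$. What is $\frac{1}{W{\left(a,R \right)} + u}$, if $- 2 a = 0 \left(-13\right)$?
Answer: $\frac{1}{421} \approx 0.0023753$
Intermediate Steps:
$R = - \frac{1}{53}$ ($R = \frac{1}{-53} = - \frac{1}{53} \approx -0.018868$)
$a = 0$ ($a = - \frac{0 \left(-13\right)}{2} = \left(- \frac{1}{2}\right) 0 = 0$)
$W{\left(r,I \right)} = 2 r \left(-55 + I\right)$
$\frac{1}{W{\left(a,R \right)} + u} = \frac{1}{2 \cdot 0 \left(-55 - \frac{1}{53}\right) + 421} = \frac{1}{2 \cdot 0 \left(- \frac{2916}{53}\right) + 421} = \frac{1}{0 + 421} = \frac{1}{421}$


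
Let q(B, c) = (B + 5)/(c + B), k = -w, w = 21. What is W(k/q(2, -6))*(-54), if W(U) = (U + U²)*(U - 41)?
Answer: 244296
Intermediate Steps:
k = -21 (k = -1*21 = -21)
q(B, c) = (5 + B)/(B + c)
W(U) = (-41 + U)*(U + U²) (W(U) = (U + U²)*(-41 + U) = (-41 + U)*(U + U²))
W(k/q(2, -6))*(-54) = ((-21*(2 - 6)/(5 + 2))*(-41 + (-21*(2 - 6)/(5 + 2))² - (-840)/((5 + 2)/(2 - 6))))*(-54) = ((-21/(7/(-4)))*(-41 + (-21/(7/(-4)))² - (-840)/(7/(-4))))*(-54) = ((-21/((-¼*7)))*(-41 + (-21/((-¼*7)))² - (-840)/((-¼*7))))*(-54) = ((-21/(-7/4))*(-41 + (-21/(-7/4))² - (-840)/(-7/4)))*(-54) = ((-21*(-4/7))*(-41 + (-21*(-4/7))² - (-840)*(-4)/7))*(-54) = (12*(-41 + 12² - 40*12))*(-54) = (12*(-41 + 144 - 480))*(-54) = (12*(-377))*(-54) = -4524*(-54) = 244296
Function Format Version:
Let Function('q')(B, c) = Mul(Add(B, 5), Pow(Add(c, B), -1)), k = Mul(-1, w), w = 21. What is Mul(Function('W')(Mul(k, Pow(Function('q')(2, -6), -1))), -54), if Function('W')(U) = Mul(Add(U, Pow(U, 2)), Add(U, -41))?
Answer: 244296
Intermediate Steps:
k = -21 (k = Mul(-1, 21) = -21)
Function('q')(B, c) = Mul(Pow(Add(B, c), -1), Add(5, B)) (Function('q')(B, c) = Mul(Add(5, B), Pow(Add(B, c), -1)) = Mul(Pow(Add(B, c), -1), Add(5, B)))
Function('W')(U) = Mul(Add(-41, U), Add(U, Pow(U, 2))) (Function('W')(U) = Mul(Add(U, Pow(U, 2)), Add(-41, U)) = Mul(Add(-41, U), Add(U, Pow(U, 2))))
Mul(Function('W')(Mul(k, Pow(Function('q')(2, -6), -1))), -54) = Mul(Mul(Mul(-21, Pow(Mul(Pow(Add(2, -6), -1), Add(5, 2)), -1)), Add(-41, Pow(Mul(-21, Pow(Mul(Pow(Add(2, -6), -1), Add(5, 2)), -1)), 2), Mul(-40, Mul(-21, Pow(Mul(Pow(Add(2, -6), -1), Add(5, 2)), -1))))), -54) = Mul(Mul(Mul(-21, Pow(Mul(Pow(-4, -1), 7), -1)), Add(-41, Pow(Mul(-21, Pow(Mul(Pow(-4, -1), 7), -1)), 2), Mul(-40, Mul(-21, Pow(Mul(Pow(-4, -1), 7), -1))))), -54) = Mul(Mul(Mul(-21, Pow(Mul(Rational(-1, 4), 7), -1)), Add(-41, Pow(Mul(-21, Pow(Mul(Rational(-1, 4), 7), -1)), 2), Mul(-40, Mul(-21, Pow(Mul(Rational(-1, 4), 7), -1))))), -54) = Mul(Mul(Mul(-21, Pow(Rational(-7, 4), -1)), Add(-41, Pow(Mul(-21, Pow(Rational(-7, 4), -1)), 2), Mul(-40, Mul(-21, Pow(Rational(-7, 4), -1))))), -54) = Mul(Mul(Mul(-21, Rational(-4, 7)), Add(-41, Pow(Mul(-21, Rational(-4, 7)), 2), Mul(-40, Mul(-21, Rational(-4, 7))))), -54) = Mul(Mul(12, Add(-41, Pow(12, 2), Mul(-40, 12))), -54) = Mul(Mul(12, Add(-41, 144, -480)), -54) = Mul(Mul(12, -377), -54) = Mul(-4524, -54) = 244296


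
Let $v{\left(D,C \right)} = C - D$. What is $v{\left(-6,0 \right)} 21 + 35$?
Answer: $161$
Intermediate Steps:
$v{\left(-6,0 \right)} 21 + 35 = \left(0 - -6\right) 21 + 35 = \left(0 + 6\right) 21 + 35 = 6 \cdot 21 + 35 = 126 + 35 = 161$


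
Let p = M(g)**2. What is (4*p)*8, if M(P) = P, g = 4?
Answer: 512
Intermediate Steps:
p = 16 (p = 4**2 = 16)
(4*p)*8 = (4*16)*8 = 64*8 = 512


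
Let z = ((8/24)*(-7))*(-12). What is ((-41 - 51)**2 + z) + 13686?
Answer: 22178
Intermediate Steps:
z = 28 (z = ((8*(1/24))*(-7))*(-12) = ((1/3)*(-7))*(-12) = -7/3*(-12) = 28)
((-41 - 51)**2 + z) + 13686 = ((-41 - 51)**2 + 28) + 13686 = ((-92)**2 + 28) + 13686 = (8464 + 28) + 13686 = 8492 + 13686 = 22178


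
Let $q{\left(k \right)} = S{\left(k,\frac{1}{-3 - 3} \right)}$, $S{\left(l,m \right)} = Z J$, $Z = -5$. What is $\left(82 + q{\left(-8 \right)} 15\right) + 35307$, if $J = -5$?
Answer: $35764$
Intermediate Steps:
$S{\left(l,m \right)} = 25$ ($S{\left(l,m \right)} = \left(-5\right) \left(-5\right) = 25$)
$q{\left(k \right)} = 25$
$\left(82 + q{\left(-8 \right)} 15\right) + 35307 = \left(82 + 25 \cdot 15\right) + 35307 = \left(82 + 375\right) + 35307 = 457 + 35307 = 35764$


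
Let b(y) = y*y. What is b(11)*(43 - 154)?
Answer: -13431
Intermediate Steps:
b(y) = y²
b(11)*(43 - 154) = 11²*(43 - 154) = 121*(-111) = -13431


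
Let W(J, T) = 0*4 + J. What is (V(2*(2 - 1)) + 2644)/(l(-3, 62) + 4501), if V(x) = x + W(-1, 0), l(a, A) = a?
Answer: 2645/4498 ≈ 0.58804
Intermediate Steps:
W(J, T) = J (W(J, T) = 0 + J = J)
V(x) = -1 + x (V(x) = x - 1 = -1 + x)
(V(2*(2 - 1)) + 2644)/(l(-3, 62) + 4501) = ((-1 + 2*(2 - 1)) + 2644)/(-3 + 4501) = ((-1 + 2*1) + 2644)/4498 = ((-1 + 2) + 2644)*(1/4498) = (1 + 2644)*(1/4498) = 2645*(1/4498) = 2645/4498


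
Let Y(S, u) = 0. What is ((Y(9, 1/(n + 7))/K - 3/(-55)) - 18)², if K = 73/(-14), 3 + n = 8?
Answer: 974169/3025 ≈ 322.04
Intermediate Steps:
n = 5 (n = -3 + 8 = 5)
K = -73/14 (K = 73*(-1/14) = -73/14 ≈ -5.2143)
((Y(9, 1/(n + 7))/K - 3/(-55)) - 18)² = ((0/(-73/14) - 3/(-55)) - 18)² = ((0*(-14/73) - 3*(-1/55)) - 18)² = ((0 + 3/55) - 18)² = (3/55 - 18)² = (-987/55)² = 974169/3025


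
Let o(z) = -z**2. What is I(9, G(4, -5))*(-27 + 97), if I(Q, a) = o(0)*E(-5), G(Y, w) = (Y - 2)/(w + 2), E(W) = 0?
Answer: 0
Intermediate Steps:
G(Y, w) = (-2 + Y)/(2 + w)
I(Q, a) = 0 (I(Q, a) = -1*0**2*0 = -1*0*0 = 0*0 = 0)
I(9, G(4, -5))*(-27 + 97) = 0*(-27 + 97) = 0*70 = 0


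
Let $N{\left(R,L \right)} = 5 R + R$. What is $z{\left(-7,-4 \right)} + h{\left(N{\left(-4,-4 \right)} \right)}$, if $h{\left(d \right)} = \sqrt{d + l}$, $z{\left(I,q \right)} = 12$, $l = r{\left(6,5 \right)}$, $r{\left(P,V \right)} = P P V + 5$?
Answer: $12 + \sqrt{161} \approx 24.689$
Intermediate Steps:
$r{\left(P,V \right)} = 5 + V P^{2}$ ($r{\left(P,V \right)} = P^{2} V + 5 = V P^{2} + 5 = 5 + V P^{2}$)
$l = 185$ ($l = 5 + 5 \cdot 6^{2} = 5 + 5 \cdot 36 = 5 + 180 = 185$)
$N{\left(R,L \right)} = 6 R$
$h{\left(d \right)} = \sqrt{185 + d}$ ($h{\left(d \right)} = \sqrt{d + 185} = \sqrt{185 + d}$)
$z{\left(-7,-4 \right)} + h{\left(N{\left(-4,-4 \right)} \right)} = 12 + \sqrt{185 + 6 \left(-4\right)} = 12 + \sqrt{185 - 24} = 12 + \sqrt{161}$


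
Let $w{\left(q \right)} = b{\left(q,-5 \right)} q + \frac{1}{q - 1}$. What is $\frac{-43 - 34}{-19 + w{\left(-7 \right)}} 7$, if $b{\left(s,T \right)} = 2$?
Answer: $\frac{4312}{265} \approx 16.272$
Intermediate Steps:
$w{\left(q \right)} = \frac{1}{-1 + q} + 2 q$ ($w{\left(q \right)} = 2 q + \frac{1}{q - 1} = 2 q + \frac{1}{-1 + q} = \frac{1}{-1 + q} + 2 q$)
$\frac{-43 - 34}{-19 + w{\left(-7 \right)}} 7 = \frac{-43 - 34}{-19 + \frac{1 - -14 + 2 \left(-7\right)^{2}}{-1 - 7}} \cdot 7 = - \frac{77}{-19 + \frac{1 + 14 + 2 \cdot 49}{-8}} \cdot 7 = - \frac{77}{-19 - \frac{1 + 14 + 98}{8}} \cdot 7 = - \frac{77}{-19 - \frac{113}{8}} \cdot 7 = - \frac{77}{- \frac{265}{8}} \cdot 7 = \left(-77\right) \left(- \frac{8}{265}\right) 7 = \frac{616}{265} \cdot 7 = \frac{4312}{265}$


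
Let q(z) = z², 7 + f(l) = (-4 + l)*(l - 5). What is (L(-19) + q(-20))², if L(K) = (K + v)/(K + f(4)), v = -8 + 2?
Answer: 108680625/676 ≈ 1.6077e+5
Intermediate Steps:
v = -6
f(l) = -7 + (-5 + l)*(-4 + l) (f(l) = -7 + (-4 + l)*(l - 5) = -7 + (-4 + l)*(-5 + l) = -7 + (-5 + l)*(-4 + l))
L(K) = (-6 + K)/(-7 + K) (L(K) = (K - 6)/(K + (13 + 4² - 9*4)) = (-6 + K)/(K + (13 + 16 - 36)) = (-6 + K)/(K - 7) = (-6 + K)/(-7 + K))
(L(-19) + q(-20))² = ((-6 - 19)/(-7 - 19) + (-20)²)² = (-25/(-26) + 400)² = (-1/26*(-25) + 400)² = (25/26 + 400)² = (10425/26)² = 108680625/676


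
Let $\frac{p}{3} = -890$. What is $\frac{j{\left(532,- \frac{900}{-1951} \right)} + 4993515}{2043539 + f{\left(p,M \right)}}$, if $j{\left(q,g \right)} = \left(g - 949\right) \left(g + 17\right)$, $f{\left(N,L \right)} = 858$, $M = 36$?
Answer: $\frac{18944276133382}{7781794785197} \approx 2.4344$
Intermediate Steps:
$p = -2670$ ($p = 3 \left(-890\right) = -2670$)
$j{\left(q,g \right)} = \left(-949 + g\right) \left(17 + g\right)$
$\frac{j{\left(532,- \frac{900}{-1951} \right)} + 4993515}{2043539 + f{\left(p,M \right)}} = \frac{\left(-16133 + \left(- \frac{900}{-1951}\right)^{2} - 932 \left(- \frac{900}{-1951}\right)\right) + 4993515}{2043539 + 858} = \frac{\left(-16133 + \left(\left(-900\right) \left(- \frac{1}{1951}\right)\right)^{2} - 932 \left(\left(-900\right) \left(- \frac{1}{1951}\right)\right)\right) + 4993515}{2044397} = \left(\left(-16133 + \left(\frac{900}{1951}\right)^{2} - \frac{838800}{1951}\right) + 4993515\right) \frac{1}{2044397} = \left(\left(-16133 + \frac{810000}{3806401} - \frac{838800}{1951}\right) + 4993515\right) \frac{1}{2044397} = \left(- \frac{63044356133}{3806401} + 4993515\right) \frac{1}{2044397} = \frac{18944276133382}{3806401} \cdot \frac{1}{2044397} = \frac{18944276133382}{7781794785197}$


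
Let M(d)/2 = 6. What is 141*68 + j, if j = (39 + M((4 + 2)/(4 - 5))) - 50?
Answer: 9589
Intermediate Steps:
M(d) = 12 (M(d) = 2*6 = 12)
j = 1 (j = (39 + 12) - 50 = 51 - 50 = 1)
141*68 + j = 141*68 + 1 = 9588 + 1 = 9589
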